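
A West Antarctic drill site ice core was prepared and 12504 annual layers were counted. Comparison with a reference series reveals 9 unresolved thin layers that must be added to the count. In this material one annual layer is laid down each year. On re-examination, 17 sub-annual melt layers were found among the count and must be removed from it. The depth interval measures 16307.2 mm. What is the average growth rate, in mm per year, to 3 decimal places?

True annual layer count = 12504 − 17 + 9 = 12496.
16307.2 mm over 12496 years gives 16307.2 / 12496 ≈ 1.305 mm per year.

1.305 mm per year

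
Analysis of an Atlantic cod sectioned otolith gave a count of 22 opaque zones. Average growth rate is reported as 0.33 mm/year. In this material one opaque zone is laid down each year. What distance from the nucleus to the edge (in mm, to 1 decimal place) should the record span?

7.3 mm

22 years of growth are recorded.
Length ≈ 0.33 × 22 = 7.3 mm.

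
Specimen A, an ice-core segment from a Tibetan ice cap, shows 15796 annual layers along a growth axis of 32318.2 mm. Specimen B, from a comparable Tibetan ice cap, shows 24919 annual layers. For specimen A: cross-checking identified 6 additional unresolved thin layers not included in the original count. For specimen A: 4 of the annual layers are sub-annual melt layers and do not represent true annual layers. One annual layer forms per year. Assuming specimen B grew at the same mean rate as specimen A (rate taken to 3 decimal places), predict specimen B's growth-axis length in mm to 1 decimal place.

Specimen A: after corrections the count is 15796 − 4 + 6 = 15798 annual layers.
A: Mean rate = 32318.2 mm / 15798 years ≈ 2.046 mm/yr.
Length of B = 2.046 × 24919 = 50984.3 mm.

50984.3 mm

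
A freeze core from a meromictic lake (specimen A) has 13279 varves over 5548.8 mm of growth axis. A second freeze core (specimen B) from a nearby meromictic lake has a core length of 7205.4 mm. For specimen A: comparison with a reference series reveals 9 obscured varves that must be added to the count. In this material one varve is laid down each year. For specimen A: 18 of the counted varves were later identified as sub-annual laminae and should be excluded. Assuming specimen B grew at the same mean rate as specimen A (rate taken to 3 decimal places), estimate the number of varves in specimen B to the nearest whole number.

Specimen A: adjusted count: 13279 − 18 + 9 = 13270 varves.
A: Extension rate ≈ 5548.8 / 13270 = 0.418 mm per year.
For B, 7205.4 / 0.418 = 17237.80 years ≈ 17238 varves.

17238 varves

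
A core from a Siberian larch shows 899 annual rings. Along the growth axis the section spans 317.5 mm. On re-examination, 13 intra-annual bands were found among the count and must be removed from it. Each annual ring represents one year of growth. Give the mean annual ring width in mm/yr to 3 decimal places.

Adjusted count: 899 − 13 = 886 annual rings.
Extension rate ≈ 317.5 / 886 = 0.358 mm/yr.

0.358 mm/yr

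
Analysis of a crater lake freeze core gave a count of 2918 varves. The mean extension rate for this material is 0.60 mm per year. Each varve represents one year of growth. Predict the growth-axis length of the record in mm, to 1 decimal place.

The record spans 2918 years at 0.60 mm per year.
Length ≈ 0.60 × 2918 = 1750.8 mm.

1750.8 mm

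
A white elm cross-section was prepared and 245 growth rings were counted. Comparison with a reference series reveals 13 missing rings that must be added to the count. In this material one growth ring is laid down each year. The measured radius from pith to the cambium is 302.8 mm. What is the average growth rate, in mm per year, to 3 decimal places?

After corrections the count is 245 + 13 = 258 growth rings.
Mean rate = 302.8 mm / 258 years ≈ 1.174 mm per year.

1.174 mm per year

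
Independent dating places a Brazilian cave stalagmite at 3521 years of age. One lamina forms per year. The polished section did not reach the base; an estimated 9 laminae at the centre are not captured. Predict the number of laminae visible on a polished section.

Expected laminae over 3521 years: 3521.
Subtracting the 9 laminae not captured gives 3521 − 9 = 3512 laminae in the record.

3512 laminae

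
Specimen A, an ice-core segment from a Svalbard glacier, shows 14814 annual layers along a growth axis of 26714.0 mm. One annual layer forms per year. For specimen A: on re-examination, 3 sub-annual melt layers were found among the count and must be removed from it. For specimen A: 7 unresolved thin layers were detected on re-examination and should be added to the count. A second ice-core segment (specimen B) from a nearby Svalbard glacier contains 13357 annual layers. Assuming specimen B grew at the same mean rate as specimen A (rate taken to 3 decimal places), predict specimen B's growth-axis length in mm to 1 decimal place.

Specimen A: true annual layer count = 14814 − 3 + 7 = 14818.
A: 26714.0 mm over 14818 years gives 26714.0 / 14818 ≈ 1.803 mm per year.
Length of B = 1.803 × 13357 = 24082.7 mm.

24082.7 mm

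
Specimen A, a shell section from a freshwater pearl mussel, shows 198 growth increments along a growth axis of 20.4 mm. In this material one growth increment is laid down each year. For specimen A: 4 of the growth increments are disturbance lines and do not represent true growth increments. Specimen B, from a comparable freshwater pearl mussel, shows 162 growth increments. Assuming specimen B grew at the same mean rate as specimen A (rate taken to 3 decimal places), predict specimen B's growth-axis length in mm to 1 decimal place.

17.0 mm

Specimen A: adjusted count: 198 − 4 = 194 growth increments.
A: Extension rate ≈ 20.4 / 194 = 0.105 mm per year.
B's length ≈ 0.105 × 162 = 17.0 mm.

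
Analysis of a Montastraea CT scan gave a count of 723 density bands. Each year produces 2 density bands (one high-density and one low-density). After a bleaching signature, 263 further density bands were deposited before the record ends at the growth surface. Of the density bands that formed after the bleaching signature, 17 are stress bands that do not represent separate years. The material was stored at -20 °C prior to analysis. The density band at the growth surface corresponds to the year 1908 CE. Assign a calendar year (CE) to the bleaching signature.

1785 CE

There are 263 density bands younger than the bleaching signature.
263 − 17 false = 246 true density bands after the bleaching signature.
With 2 density bands per year, 246 / 2 = 123 years.
The density band at the growth surface is 1908 CE, so the bleaching signature dates to 1908 − 123 = 1785 CE.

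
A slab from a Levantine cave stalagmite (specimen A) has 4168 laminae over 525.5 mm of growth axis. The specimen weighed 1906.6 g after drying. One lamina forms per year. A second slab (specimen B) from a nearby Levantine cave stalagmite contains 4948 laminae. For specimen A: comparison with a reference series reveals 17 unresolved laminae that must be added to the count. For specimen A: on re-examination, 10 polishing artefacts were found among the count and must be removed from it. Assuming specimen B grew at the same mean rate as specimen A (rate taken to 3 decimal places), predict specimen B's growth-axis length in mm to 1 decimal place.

Specimen A: correcting the raw count gives 4168 − 10 + 17 = 4175 true laminae.
A: Extension rate ≈ 525.5 / 4175 = 0.126 mm/year.
Length of B = 0.126 × 4948 = 623.4 mm.

623.4 mm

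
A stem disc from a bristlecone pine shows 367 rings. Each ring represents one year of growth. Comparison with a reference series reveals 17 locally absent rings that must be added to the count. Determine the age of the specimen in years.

Correcting the raw count gives 367 + 17 = 384 true rings.
At one ring per year, that is 384 years.

384 years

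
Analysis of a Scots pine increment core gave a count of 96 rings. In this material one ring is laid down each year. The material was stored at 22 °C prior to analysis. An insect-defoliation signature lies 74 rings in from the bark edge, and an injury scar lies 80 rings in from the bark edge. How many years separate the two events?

80 − 74 = 6 rings lie between the two events.
One ring per year makes the interval 6 years.

6 yr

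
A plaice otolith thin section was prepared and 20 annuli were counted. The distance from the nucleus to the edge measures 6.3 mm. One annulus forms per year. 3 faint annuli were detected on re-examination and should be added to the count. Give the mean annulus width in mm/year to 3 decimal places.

0.274 mm/year

Correcting the raw count gives 20 + 3 = 23 true annuli.
Mean rate = 6.3 mm / 23 years ≈ 0.274 mm/year.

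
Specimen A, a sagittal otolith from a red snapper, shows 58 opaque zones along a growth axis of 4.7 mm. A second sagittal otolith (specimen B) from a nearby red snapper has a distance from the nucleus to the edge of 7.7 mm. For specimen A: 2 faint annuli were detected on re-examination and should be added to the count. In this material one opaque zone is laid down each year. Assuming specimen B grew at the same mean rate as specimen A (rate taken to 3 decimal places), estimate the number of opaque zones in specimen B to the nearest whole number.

Specimen A: correcting the raw count gives 58 + 2 = 60 true opaque zones.
A: Mean rate = 4.7 mm / 60 years ≈ 0.078 mm/year.
Specimen B: 7.7 mm / 0.078 mm per year = 98.72 years ≈ 99 opaque zones.

99 opaque zones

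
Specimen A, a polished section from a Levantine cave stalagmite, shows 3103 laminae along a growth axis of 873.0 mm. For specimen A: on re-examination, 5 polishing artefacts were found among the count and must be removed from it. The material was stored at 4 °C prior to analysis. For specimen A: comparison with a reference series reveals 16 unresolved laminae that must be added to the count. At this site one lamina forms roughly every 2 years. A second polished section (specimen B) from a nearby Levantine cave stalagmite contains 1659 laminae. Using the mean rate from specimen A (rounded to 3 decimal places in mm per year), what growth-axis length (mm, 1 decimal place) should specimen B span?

464.5 mm

Specimen A: adjusted count: 3103 − 5 + 16 = 3114 laminae.
Specimen A: 3114 laminae at 2 years each span 3114 × 2 = 6228 years.
A: Extension rate ≈ 873.0 / 6228 = 0.140 mm/year.
Specimen B: multiplying by 2 years per lamina: 1659 × 2 = 3318 years. B's length ≈ 0.140 × 3318 = 464.5 mm.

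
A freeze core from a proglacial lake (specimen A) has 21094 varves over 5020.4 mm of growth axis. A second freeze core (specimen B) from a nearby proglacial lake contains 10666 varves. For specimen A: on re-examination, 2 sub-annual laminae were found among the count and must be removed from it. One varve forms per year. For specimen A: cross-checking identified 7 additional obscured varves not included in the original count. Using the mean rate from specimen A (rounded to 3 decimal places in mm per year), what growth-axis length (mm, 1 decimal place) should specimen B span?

Specimen A: true varve count = 21094 − 2 + 7 = 21099.
A: 5020.4 mm over 21099 years gives 5020.4 / 21099 ≈ 0.238 mm/year.
For B, 0.238 mm/year × 10666 years = 2538.5 mm.

2538.5 mm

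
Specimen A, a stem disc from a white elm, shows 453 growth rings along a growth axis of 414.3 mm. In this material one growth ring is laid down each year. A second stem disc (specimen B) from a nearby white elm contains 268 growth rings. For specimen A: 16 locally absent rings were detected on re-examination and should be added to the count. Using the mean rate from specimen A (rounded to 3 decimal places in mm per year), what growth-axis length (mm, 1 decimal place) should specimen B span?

Specimen A: after corrections the count is 453 + 16 = 469 growth rings.
A: Extension rate ≈ 414.3 / 469 = 0.883 mm per year.
B's length ≈ 0.883 × 268 = 236.6 mm.

236.6 mm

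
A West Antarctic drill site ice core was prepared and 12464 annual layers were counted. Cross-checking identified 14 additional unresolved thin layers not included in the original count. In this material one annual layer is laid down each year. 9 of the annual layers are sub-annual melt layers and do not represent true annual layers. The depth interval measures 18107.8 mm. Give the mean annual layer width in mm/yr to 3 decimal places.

1.452 mm/yr

After corrections the count is 12464 − 9 + 14 = 12469 annual layers.
Mean rate = 18107.8 mm / 12469 years ≈ 1.452 mm/yr.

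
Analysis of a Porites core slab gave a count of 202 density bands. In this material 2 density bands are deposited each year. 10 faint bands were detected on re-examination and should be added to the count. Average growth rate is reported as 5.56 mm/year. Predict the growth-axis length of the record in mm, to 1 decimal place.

589.4 mm

True density band count = 202 + 10 = 212.
212 density bands at 2 per year is 212 / 2 = 106 years.
106 years at 5.56 mm/year gives 5.56 × 106 = 589.4 mm.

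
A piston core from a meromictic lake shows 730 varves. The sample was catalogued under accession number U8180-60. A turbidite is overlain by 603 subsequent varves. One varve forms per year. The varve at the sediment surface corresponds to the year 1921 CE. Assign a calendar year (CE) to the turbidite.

603 varves formed after the turbidite.
The varve at the sediment surface is 1921 CE, so the turbidite dates to 1921 − 603 = 1318 CE.

1318 CE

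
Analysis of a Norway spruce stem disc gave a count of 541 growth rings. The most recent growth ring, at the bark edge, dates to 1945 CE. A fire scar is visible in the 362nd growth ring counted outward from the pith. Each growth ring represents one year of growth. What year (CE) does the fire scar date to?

1766 CE

Between growth ring 362 and the bark edge there are 541 − 362 = 179 growth rings.
1945 − 179 = 1766 CE.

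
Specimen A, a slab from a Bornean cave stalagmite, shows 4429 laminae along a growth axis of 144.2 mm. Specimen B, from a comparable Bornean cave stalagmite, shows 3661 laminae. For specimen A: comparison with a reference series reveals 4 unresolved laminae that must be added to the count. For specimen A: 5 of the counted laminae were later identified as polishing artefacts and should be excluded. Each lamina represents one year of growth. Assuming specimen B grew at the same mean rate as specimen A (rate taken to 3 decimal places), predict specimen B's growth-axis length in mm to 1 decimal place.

Specimen A: correcting the raw count gives 4429 − 5 + 4 = 4428 true laminae.
A: Mean rate = 144.2 mm / 4428 years ≈ 0.033 mm per year.
Length of B = 0.033 × 3661 = 120.8 mm.

120.8 mm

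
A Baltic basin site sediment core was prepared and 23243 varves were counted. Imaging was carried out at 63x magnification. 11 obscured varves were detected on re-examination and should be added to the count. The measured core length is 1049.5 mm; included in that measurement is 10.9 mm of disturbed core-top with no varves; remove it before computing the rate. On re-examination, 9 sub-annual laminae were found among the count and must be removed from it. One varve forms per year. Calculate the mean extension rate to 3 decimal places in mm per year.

After corrections the count is 23243 − 9 + 11 = 23245 varves.
Removing the 10.9 mm offcut leaves 1049.5 − 10.9 = 1038.6 mm.
1038.6 mm over 23245 years gives 1038.6 / 23245 ≈ 0.045 mm per year.

0.045 mm per year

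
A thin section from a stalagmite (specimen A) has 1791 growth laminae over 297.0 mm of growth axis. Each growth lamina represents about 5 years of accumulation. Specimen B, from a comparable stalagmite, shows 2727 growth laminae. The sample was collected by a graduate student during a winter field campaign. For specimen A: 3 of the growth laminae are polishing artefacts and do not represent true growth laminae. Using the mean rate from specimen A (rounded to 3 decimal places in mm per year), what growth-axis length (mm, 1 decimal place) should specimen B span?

450.0 mm

Specimen A: after corrections the count is 1791 − 3 = 1788 growth laminae.
Specimen A: 1788 growth laminae at 5 years each span 1788 × 5 = 8940 years.
A: 297.0 mm over 8940 years gives 297.0 / 8940 ≈ 0.033 mm/yr.
Specimen B: at 5 years per growth lamina, 2727 × 5 = 13635 years. For B, 0.033 mm/year × 13635 years = 450.0 mm.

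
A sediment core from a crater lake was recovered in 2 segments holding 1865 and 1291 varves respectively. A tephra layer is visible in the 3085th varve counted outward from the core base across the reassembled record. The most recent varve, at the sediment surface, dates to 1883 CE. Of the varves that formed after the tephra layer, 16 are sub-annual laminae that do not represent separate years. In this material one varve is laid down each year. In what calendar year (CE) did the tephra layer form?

Total varves = 1865 + 1291 = 3156.
3156 − 3085 = 71 varves lie beyond the tephra layer toward the sediment surface.
Excluding 16 false varves: 71 − 16 = 55.
The varve at the sediment surface is 1883 CE, so the tephra layer dates to 1883 − 55 = 1828 CE.

1828 CE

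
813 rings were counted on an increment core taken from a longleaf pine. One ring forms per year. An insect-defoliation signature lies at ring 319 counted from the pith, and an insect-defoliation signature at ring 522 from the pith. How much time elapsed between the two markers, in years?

522 − 319 = 203 rings lie between the two events.
One ring per year makes the interval 203 years.

203 years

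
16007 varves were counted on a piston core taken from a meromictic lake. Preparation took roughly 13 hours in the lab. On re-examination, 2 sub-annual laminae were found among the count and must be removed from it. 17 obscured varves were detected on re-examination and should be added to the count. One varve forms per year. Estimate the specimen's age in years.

16022 yr

True varve count = 16007 − 2 + 17 = 16022.
With a one-to-one varve periodicity this is 16022 years.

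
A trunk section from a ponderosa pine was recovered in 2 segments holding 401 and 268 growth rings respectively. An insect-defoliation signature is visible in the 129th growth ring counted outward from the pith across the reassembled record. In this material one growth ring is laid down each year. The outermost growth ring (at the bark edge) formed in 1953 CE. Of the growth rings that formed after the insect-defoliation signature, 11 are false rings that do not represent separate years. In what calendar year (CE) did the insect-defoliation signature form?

Total growth rings = 401 + 268 = 669.
The insect-defoliation signature sits at growth ring 129 from the pith, so 669 − 129 = 540 growth rings formed after it.
540 − 11 false = 529 true growth rings after the insect-defoliation signature.
Counting back 529 years from 1953 CE places the insect-defoliation signature in 1953 − 529 = 1424 CE.

1424 CE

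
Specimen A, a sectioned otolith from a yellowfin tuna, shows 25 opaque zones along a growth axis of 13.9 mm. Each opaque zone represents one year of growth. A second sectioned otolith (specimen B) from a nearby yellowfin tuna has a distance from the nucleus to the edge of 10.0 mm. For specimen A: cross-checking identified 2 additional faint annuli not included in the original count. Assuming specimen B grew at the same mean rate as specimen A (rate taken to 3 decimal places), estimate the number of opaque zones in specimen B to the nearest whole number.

19 opaque zones

Specimen A: adjusted count: 25 + 2 = 27 opaque zones.
A: 13.9 mm over 27 years gives 13.9 / 27 ≈ 0.515 mm/yr.
For B, 10.0 / 0.515 = 19.42 years ≈ 19 opaque zones.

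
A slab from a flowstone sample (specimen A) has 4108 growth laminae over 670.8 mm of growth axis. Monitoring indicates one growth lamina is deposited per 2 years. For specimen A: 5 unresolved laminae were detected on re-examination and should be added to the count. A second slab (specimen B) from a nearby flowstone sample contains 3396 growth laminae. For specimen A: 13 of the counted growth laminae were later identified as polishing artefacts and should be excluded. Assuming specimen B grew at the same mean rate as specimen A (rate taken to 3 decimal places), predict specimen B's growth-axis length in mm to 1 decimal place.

556.9 mm

Specimen A: correcting the raw count gives 4108 − 13 + 5 = 4100 true growth laminae.
Specimen A: multiplying by 2 years per growth lamina: 4100 × 2 = 8200 years.
A: 670.8 mm over 8200 years gives 670.8 / 8200 ≈ 0.082 mm/yr.
Specimen B: 3396 growth laminae at 2 years each span 3396 × 2 = 6792 years. For B, 0.082 mm/year × 6792 years = 556.9 mm.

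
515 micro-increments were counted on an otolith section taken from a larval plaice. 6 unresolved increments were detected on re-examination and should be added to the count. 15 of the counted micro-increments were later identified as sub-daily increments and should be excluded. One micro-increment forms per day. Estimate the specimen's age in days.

Correcting the raw count gives 515 − 15 + 6 = 506 true micro-increments.
With a one-to-one micro-increment periodicity this is 506 days.

506 d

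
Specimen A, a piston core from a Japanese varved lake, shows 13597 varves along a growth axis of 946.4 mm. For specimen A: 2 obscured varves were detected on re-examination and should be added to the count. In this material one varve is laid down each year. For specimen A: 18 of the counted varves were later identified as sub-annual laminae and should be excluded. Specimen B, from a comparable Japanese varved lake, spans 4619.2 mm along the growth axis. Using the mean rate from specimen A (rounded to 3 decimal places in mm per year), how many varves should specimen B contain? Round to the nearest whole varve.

Specimen A: correcting the raw count gives 13597 − 18 + 2 = 13581 true varves.
A: Extension rate ≈ 946.4 / 13581 = 0.070 mm/yr.
B spans 4619.2 / 0.070 = 65988.57 years ≈ 65989 varves.

65989 varves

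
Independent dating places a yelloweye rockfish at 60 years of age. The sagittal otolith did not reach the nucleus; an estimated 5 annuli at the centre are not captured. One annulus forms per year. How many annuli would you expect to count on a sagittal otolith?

One annulus per year gives 60 annuli over 60 years.
60 − 5 missed = 55 annuli expected in the prepared section.

55 annuli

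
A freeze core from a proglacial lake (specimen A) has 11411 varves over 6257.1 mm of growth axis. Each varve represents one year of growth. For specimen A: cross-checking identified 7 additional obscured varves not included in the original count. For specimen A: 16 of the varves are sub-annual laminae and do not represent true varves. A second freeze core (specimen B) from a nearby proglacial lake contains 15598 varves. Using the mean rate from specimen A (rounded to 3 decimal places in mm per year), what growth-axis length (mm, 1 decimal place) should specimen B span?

8563.3 mm

Specimen A: adjusted count: 11411 − 16 + 7 = 11402 varves.
A: Mean rate = 6257.1 mm / 11402 years ≈ 0.549 mm per year.
For B, 0.549 mm/year × 15598 years = 8563.3 mm.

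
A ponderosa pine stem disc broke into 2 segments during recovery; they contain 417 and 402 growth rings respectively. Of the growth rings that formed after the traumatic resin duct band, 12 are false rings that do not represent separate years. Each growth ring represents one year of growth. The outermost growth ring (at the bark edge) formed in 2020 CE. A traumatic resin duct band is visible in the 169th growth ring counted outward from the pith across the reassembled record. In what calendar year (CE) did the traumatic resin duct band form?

Total growth rings = 417 + 402 = 819.
819 − 169 = 650 growth rings lie beyond the traumatic resin duct band toward the bark edge.
650 − 12 false = 638 true growth rings after the traumatic resin duct band.
Counting back 638 years from 2020 CE places the traumatic resin duct band in 2020 − 638 = 1382 CE.

1382 CE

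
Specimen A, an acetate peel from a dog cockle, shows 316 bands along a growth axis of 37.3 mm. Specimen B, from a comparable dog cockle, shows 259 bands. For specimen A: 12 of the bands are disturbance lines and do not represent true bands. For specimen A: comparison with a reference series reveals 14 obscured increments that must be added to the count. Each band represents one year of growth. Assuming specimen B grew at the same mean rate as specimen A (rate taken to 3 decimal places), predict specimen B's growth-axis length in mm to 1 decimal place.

30.3 mm

Specimen A: after corrections the count is 316 − 12 + 14 = 318 bands.
A: Extension rate ≈ 37.3 / 318 = 0.117 mm/yr.
Length of B = 0.117 × 259 = 30.3 mm.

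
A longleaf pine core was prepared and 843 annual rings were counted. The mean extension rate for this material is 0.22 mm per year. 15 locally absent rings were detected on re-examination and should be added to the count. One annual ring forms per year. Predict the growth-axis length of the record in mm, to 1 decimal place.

Correcting the raw count gives 843 + 15 = 858 true annual rings.
858 years at 0.22 mm/year gives 0.22 × 858 = 188.8 mm.

188.8 mm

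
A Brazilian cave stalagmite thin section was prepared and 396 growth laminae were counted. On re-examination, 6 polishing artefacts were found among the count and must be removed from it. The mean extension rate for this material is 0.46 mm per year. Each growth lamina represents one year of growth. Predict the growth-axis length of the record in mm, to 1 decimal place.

179.4 mm

Adjusted count: 396 − 6 = 390 growth laminae.
Predicted length = 0.46 mm/year × 390 years = 179.4 mm.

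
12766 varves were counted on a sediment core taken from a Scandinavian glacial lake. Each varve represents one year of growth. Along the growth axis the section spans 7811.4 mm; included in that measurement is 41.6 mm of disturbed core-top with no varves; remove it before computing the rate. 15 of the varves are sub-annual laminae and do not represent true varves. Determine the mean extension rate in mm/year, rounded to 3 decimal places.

Adjusted count: 12766 − 15 = 12751 varves.
Removing the 41.6 mm offcut leaves 7811.4 − 41.6 = 7769.8 mm.
7769.8 mm over 12751 years gives 7769.8 / 12751 ≈ 0.609 mm/year.

0.609 mm/year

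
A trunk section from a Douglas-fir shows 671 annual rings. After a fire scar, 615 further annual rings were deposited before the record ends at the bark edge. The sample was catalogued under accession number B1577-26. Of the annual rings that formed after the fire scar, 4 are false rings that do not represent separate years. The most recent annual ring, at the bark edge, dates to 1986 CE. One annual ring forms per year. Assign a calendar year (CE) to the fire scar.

1375 CE

615 annual rings post-date the fire scar.
Removing the 4 false annual rings leaves 615 − 4 = 611 true annual rings beyond the fire scar.
1986 − 611 = 1375 CE.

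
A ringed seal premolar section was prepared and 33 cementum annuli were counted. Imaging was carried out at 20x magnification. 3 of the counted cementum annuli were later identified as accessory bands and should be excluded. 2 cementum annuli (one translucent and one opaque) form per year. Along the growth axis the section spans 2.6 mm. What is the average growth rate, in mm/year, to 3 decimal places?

After corrections the count is 33 − 3 = 30 cementum annuli.
Dividing by 2 cementum annuli per year: 30 / 2 = 15 years.
Mean rate = 2.6 mm / 15 years ≈ 0.173 mm/year.

0.173 mm/year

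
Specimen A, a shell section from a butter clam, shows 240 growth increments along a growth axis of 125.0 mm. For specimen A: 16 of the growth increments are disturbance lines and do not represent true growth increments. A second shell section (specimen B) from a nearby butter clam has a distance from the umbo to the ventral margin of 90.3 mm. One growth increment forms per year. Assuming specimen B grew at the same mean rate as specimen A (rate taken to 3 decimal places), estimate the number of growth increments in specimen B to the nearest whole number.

162 growth increments

Specimen A: correcting the raw count gives 240 − 16 = 224 true growth increments.
A: 125.0 mm over 224 years gives 125.0 / 224 ≈ 0.558 mm/yr.
B spans 90.3 / 0.558 = 161.83 years ≈ 162 growth increments.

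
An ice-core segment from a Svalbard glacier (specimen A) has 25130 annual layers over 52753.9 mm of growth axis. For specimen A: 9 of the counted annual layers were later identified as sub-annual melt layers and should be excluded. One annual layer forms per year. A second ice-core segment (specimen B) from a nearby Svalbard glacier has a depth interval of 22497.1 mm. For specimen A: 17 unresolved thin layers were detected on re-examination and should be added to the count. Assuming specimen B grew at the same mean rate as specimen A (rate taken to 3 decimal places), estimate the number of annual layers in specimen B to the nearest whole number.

10718 annual layers

Specimen A: after corrections the count is 25130 − 9 + 17 = 25138 annual layers.
A: 52753.9 mm over 25138 years gives 52753.9 / 25138 ≈ 2.099 mm/year.
Specimen B: 22497.1 mm / 2.099 mm per year = 10718.01 years ≈ 10718 annual layers.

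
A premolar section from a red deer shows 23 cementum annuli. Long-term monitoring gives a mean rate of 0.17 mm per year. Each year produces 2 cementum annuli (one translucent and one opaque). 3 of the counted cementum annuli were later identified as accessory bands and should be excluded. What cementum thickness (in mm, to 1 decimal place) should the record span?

1.7 mm

Adjusted count: 23 − 3 = 20 cementum annuli.
20 cementum annuli at 2 per year is 20 / 2 = 10 years.
10 years at 0.17 mm/year gives 0.17 × 10 = 1.7 mm.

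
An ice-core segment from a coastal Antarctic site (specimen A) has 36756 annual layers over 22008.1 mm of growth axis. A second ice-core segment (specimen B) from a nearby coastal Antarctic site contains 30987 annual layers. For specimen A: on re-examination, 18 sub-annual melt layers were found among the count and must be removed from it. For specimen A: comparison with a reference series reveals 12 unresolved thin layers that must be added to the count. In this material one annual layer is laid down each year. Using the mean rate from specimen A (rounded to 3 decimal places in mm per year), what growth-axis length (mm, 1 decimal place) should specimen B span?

18561.2 mm

Specimen A: true annual layer count = 36756 − 18 + 12 = 36750.
A: 22008.1 mm over 36750 years gives 22008.1 / 36750 ≈ 0.599 mm/year.
For B, 0.599 mm/year × 30987 years = 18561.2 mm.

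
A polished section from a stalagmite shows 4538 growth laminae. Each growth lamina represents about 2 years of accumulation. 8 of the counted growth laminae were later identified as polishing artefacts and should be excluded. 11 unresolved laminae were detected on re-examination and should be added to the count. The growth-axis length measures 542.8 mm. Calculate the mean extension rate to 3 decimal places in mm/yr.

0.060 mm/yr

Adjusted count: 4538 − 8 + 11 = 4541 growth laminae.
Multiplying by 2 years per growth lamina: 4541 × 2 = 9082 years.
Extension rate ≈ 542.8 / 9082 = 0.060 mm/yr.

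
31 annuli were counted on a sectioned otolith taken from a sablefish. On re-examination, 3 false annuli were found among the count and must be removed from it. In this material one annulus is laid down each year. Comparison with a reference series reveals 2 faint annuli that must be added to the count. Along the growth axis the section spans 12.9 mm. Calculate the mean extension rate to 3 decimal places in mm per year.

0.430 mm per year

True annulus count = 31 − 3 + 2 = 30.
Extension rate ≈ 12.9 / 30 = 0.430 mm per year.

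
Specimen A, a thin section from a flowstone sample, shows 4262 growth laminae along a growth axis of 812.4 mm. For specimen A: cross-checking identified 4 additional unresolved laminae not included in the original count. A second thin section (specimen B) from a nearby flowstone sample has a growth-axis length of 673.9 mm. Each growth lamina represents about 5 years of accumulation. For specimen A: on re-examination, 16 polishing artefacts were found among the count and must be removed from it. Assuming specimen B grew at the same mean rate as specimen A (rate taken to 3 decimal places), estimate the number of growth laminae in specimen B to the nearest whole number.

3547 growth laminae

Specimen A: adjusted count: 4262 − 16 + 4 = 4250 growth laminae.
Specimen A: at 5 years per growth lamina, 4250 × 5 = 21250 years.
A: 812.4 mm over 21250 years gives 812.4 / 21250 ≈ 0.038 mm per year.
B spans 673.9 / 0.038 = 17734.21 years; at 5 years per growth lamina that is 17734.21 / 5 ≈ 3547 growth laminae.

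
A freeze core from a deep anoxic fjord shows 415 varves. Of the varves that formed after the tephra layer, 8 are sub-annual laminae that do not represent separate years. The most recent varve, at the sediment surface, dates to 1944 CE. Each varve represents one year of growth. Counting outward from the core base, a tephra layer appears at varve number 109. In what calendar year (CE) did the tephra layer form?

The tephra layer sits at varve 109 from the core base, so 415 − 109 = 306 varves formed after it.
Removing the 8 false varves leaves 306 − 8 = 298 true varves beyond the tephra layer.
The varve at the sediment surface is 1944 CE, so the tephra layer dates to 1944 − 298 = 1646 CE.

1646 CE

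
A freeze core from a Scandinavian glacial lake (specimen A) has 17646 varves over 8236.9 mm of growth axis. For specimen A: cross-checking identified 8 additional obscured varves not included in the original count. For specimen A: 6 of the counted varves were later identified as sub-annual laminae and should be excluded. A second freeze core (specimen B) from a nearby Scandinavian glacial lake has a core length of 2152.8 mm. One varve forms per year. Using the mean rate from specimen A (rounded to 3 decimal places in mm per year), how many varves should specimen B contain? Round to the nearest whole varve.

Specimen A: correcting the raw count gives 17646 − 6 + 8 = 17648 true varves.
A: Mean rate = 8236.9 mm / 17648 years ≈ 0.467 mm per year.
For B, 2152.8 / 0.467 = 4609.85 years ≈ 4610 varves.

4610 varves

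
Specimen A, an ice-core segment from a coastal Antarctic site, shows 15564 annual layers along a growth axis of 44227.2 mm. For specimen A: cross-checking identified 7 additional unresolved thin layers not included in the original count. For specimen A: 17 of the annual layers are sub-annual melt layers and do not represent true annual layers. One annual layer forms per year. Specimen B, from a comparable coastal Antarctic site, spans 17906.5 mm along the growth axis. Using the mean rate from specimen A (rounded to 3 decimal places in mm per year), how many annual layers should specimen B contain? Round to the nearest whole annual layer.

6298 annual layers

Specimen A: correcting the raw count gives 15564 − 17 + 7 = 15554 true annual layers.
A: 44227.2 mm over 15554 years gives 44227.2 / 15554 ≈ 2.843 mm per year.
B spans 17906.5 / 2.843 = 6298.45 years ≈ 6298 annual layers.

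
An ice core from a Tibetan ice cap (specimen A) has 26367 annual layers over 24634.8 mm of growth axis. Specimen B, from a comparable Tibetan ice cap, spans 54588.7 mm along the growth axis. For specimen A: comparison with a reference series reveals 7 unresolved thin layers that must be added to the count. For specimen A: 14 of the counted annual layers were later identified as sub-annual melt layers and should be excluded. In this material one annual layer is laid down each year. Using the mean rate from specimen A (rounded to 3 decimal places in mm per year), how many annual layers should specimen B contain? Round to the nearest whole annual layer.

Specimen A: correcting the raw count gives 26367 − 14 + 7 = 26360 true annual layers.
A: Mean rate = 24634.8 mm / 26360 years ≈ 0.935 mm/yr.
For B, 54588.7 / 0.935 = 58383.64 years ≈ 58384 annual layers.

58384 annual layers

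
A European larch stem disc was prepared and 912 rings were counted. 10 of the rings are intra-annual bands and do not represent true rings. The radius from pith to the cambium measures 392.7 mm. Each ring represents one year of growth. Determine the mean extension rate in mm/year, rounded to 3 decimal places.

0.435 mm/year

After corrections the count is 912 − 10 = 902 rings.
392.7 mm over 902 years gives 392.7 / 902 ≈ 0.435 mm/year.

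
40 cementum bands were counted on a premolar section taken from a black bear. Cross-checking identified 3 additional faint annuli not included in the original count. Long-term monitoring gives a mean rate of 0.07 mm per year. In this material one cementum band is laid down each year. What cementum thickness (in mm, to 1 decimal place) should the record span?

True cementum band count = 40 + 3 = 43.
43 years at 0.07 mm/year gives 0.07 × 43 = 3.0 mm.

3.0 mm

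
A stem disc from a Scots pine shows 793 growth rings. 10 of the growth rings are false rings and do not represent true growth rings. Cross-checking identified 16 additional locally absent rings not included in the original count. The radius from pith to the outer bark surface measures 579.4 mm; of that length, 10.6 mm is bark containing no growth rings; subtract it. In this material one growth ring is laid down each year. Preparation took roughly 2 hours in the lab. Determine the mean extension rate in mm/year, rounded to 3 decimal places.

0.712 mm/year

After corrections the count is 793 − 10 + 16 = 799 growth rings.
The growth record spans 579.4 − 10.6 = 568.8 mm.
568.8 mm over 799 years gives 568.8 / 799 ≈ 0.712 mm/year.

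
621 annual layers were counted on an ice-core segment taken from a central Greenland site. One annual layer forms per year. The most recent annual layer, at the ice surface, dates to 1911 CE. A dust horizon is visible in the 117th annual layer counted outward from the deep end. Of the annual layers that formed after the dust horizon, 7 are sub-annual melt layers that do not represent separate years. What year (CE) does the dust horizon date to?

1414 CE

621 − 117 = 504 annual layers lie beyond the dust horizon toward the ice surface.
Excluding 7 false annual layers: 504 − 7 = 497.
The annual layer at the ice surface is 1911 CE, so the dust horizon dates to 1911 − 497 = 1414 CE.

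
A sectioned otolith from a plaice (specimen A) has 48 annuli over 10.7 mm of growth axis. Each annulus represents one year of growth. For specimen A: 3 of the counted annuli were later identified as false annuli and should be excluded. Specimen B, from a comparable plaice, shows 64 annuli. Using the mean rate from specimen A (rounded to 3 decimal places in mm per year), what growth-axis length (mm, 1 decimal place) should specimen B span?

Specimen A: after corrections the count is 48 − 3 = 45 annuli.
A: Extension rate ≈ 10.7 / 45 = 0.238 mm per year.
Length of B = 0.238 × 64 = 15.2 mm.

15.2 mm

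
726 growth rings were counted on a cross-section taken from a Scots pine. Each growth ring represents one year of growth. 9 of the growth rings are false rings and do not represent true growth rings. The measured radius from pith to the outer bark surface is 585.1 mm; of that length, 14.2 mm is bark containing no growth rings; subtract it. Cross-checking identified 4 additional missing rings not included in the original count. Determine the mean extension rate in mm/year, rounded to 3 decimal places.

0.792 mm/year

Correcting the raw count gives 726 − 9 + 4 = 721 true growth rings.
The growth record spans 585.1 − 14.2 = 570.9 mm.
Mean rate = 570.9 mm / 721 years ≈ 0.792 mm/year.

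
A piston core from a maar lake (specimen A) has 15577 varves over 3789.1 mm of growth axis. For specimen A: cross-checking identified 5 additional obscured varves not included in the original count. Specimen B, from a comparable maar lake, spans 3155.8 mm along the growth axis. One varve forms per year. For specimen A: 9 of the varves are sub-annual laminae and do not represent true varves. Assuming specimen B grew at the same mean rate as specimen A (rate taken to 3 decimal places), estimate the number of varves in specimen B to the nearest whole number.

12987 varves

Specimen A: true varve count = 15577 − 9 + 5 = 15573.
A: 3789.1 mm over 15573 years gives 3789.1 / 15573 ≈ 0.243 mm per year.
Specimen B: 3155.8 mm / 0.243 mm per year = 12986.83 years ≈ 12987 varves.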